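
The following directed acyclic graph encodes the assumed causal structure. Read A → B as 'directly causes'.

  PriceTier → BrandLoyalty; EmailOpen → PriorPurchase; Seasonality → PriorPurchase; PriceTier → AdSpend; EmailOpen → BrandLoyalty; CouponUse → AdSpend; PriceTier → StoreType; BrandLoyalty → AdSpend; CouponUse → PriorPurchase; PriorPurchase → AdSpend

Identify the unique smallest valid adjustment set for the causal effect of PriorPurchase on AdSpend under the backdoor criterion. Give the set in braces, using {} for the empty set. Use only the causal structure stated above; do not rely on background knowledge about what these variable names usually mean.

Variables eligible for adjustment (non-descendants of PriorPurchase, excluding PriorPurchase and AdSpend): {BrandLoyalty, CouponUse, EmailOpen, PriceTier, Seasonality, StoreType}.
Backdoor paths from PriorPurchase to AdSpend:
  P1: PriorPurchase <- CouponUse -> AdSpend
  P2: PriorPurchase <- EmailOpen -> BrandLoyalty <- PriceTier -> AdSpend
  P3: PriorPurchase <- EmailOpen -> BrandLoyalty -> AdSpend
The empty set is not sufficient: P1 (PriorPurchase <- CouponUse -> AdSpend) has no collider blocking it and no conditioned non-collider, so it is open.
Try {CouponUse, EmailOpen}:
  P1: blocked at fork node CouponUse ∈ conditioning set.
  P2: blocked at fork node EmailOpen ∈ conditioning set.
  P3: blocked at fork node EmailOpen ∈ conditioning set.
{CouponUse, EmailOpen} contains no descendant of PriorPurchase and blocks every backdoor path.
Every element of {CouponUse, EmailOpen} is needed (dropping CouponUse leaves P1 open; dropping EmailOpen leaves P3 open), so no proper subset is valid.
Among all size-2 subsets of the eligible variables, only {CouponUse, EmailOpen} blocks every backdoor path, so it is the unique smallest valid adjustment set.

{CouponUse, EmailOpen}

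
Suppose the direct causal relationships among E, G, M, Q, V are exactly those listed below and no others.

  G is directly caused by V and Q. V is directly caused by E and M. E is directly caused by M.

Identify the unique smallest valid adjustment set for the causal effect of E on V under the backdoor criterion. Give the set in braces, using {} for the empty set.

Variables eligible for adjustment (non-descendants of E, excluding E and V): {M, Q}.
Backdoor paths from E to V:
  P1: E <- M -> V
The empty set is not sufficient: P1 (E <- M -> V) has no collider blocking it and no conditioned non-collider, so it is open.
Try {M}:
  P1: blocked at fork node M ∈ conditioning set.
{M} contains no descendant of E and blocks every backdoor path.
No other singleton works — e.g. {Q} leaves P1 open — so {M} is the unique smallest valid adjustment set.

{M}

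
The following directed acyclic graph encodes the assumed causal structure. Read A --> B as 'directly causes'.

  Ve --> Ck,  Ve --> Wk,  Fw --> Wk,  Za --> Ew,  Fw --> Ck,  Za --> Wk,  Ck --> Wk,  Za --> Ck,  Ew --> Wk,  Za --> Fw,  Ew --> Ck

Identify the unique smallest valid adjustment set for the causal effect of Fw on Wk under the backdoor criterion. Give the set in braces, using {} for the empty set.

Variables eligible for adjustment (non-descendants of Fw, excluding Fw and Wk): {Ew, Ve, Za}.
Backdoor paths from Fw to Wk:
  P1: Fw <- Za -> Ew -> Ck <- Ve -> Wk
  P2: Fw <- Za -> Ew -> Ck -> Wk
  P3: Fw <- Za -> Ew -> Wk
  P4: Fw <- Za -> Ck <- Ve -> Wk
  P5: Fw <- Za -> Ck <- Ew -> Wk
  P6: Fw <- Za -> Ck -> Wk
  P7: Fw <- Za -> Wk
The empty set is not sufficient: P2 (Fw <- Za -> Ew -> Ck -> Wk) has no collider blocking it and no conditioned non-collider, so it is open.
Try {Za}:
  P1: blocked at fork node Za ∈ conditioning set.
  P2: blocked at fork node Za ∈ conditioning set.
  P3: blocked at fork node Za ∈ conditioning set.
  P4: blocked at fork node Za ∈ conditioning set.
  P5: blocked at fork node Za ∈ conditioning set.
  P6: blocked at fork node Za ∈ conditioning set.
  P7: blocked at fork node Za ∈ conditioning set.
{Za} contains no descendant of Fw and blocks every backdoor path.
No other singleton works — e.g. {Ve} leaves P2 open — so {Za} is the unique smallest valid adjustment set.

{Za}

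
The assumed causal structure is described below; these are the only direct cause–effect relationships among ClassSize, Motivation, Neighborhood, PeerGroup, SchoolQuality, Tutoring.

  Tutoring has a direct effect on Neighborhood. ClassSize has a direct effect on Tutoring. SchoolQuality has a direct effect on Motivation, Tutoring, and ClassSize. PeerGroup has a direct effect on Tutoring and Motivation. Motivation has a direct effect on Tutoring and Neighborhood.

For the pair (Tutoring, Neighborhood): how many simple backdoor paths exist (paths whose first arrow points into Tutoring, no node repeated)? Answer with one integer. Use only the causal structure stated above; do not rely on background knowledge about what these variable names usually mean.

4

A backdoor path from Tutoring to Neighborhood is any simple undirected path whose first edge points into Tutoring (i.e. leaves Tutoring via a parent).
Parents of Tutoring: {ClassSize, Motivation, PeerGroup, SchoolQuality}.
Enumerating:
  P1: Tutoring <- SchoolQuality -> Motivation -> Neighborhood
  P2: Tutoring <- PeerGroup -> Motivation -> Neighborhood
  P3: Tutoring <- Motivation -> Neighborhood
  P4: Tutoring <- ClassSize <- SchoolQuality -> Motivation -> Neighborhood
That exhausts the simple backdoor paths. Count: 4.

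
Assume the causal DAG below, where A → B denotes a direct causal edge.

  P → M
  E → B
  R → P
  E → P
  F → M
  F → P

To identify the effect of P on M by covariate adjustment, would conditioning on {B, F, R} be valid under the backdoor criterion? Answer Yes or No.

Yes

Backdoor paths from P to M (paths whose first edge points into P):
  P1: P <- F -> M
Condition 1 (no descendant of P in the set): holds — descendants of P are {M}; none are in {B, F, R}.
Condition 2 (every backdoor path blocked by {B, F, R}):
  P1: blocked at fork node F ∈ conditioning set.
{B, F, R} satisfies the backdoor criterion.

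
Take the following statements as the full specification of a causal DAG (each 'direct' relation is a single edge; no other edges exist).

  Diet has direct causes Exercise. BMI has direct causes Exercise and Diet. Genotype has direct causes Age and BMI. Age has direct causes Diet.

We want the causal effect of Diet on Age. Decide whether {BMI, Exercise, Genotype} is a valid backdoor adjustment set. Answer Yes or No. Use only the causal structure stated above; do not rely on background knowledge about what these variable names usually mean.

Backdoor paths from Diet to Age (paths whose first edge points into Diet):
  P1: Diet <- Exercise -> BMI -> Genotype <- Age
Condition 1 (no descendant of Diet in the set): FAILS — BMI and Genotype are descendants of Diet.
Condition 2 (every backdoor path blocked by {BMI, Exercise, Genotype}):
  P1: blocked at fork node Exercise ∈ conditioning set.
{BMI, Exercise, Genotype} does not satisfy the backdoor criterion.

No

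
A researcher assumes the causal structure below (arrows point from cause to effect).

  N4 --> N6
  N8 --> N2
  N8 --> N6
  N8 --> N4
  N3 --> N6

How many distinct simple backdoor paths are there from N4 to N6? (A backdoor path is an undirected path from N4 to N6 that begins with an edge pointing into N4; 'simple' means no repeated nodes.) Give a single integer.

A backdoor path from N4 to N6 is any simple undirected path whose first edge points into N4 (i.e. leaves N4 via a parent).
Parents of N4: {N8}.
Enumerating:
  P1: N4 <- N8 -> N6
That exhausts the simple backdoor paths. Count: 1.

1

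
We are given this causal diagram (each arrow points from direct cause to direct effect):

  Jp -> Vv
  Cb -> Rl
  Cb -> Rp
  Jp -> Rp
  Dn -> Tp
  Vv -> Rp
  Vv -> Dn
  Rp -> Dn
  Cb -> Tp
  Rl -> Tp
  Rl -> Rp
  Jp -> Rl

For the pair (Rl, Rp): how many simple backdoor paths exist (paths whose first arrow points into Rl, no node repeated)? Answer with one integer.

8

A backdoor path from Rl to Rp is any simple undirected path whose first edge points into Rl (i.e. leaves Rl via a parent).
Parents of Rl: {Cb, Jp}.
Enumerating:
  P1: Rl <- Jp -> Vv -> Rp
  P2: Rl <- Jp -> Vv -> Dn <- Rp
  P3: Rl <- Jp -> Vv -> Dn -> Tp <- Cb -> Rp
  P4: Rl <- Jp -> Rp
  P5: Rl <- Cb -> Rp
  P6: Rl <- Cb -> Tp <- Dn <- Vv <- Jp -> Rp
  P7: Rl <- Cb -> Tp <- Dn <- Vv -> Rp
  P8: Rl <- Cb -> Tp <- Dn <- Rp
That exhausts the simple backdoor paths. Count: 8.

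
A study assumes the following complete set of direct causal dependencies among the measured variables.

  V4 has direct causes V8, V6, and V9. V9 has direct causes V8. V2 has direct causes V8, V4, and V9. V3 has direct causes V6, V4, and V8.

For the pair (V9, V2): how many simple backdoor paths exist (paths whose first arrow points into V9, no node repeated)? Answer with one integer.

4

A backdoor path from V9 to V2 is any simple undirected path whose first edge points into V9 (i.e. leaves V9 via a parent).
Parents of V9: {V8}.
Enumerating:
  P1: V9 <- V8 -> V4 -> V2
  P2: V9 <- V8 -> V3 <- V6 -> V4 -> V2
  P3: V9 <- V8 -> V3 <- V4 -> V2
  P4: V9 <- V8 -> V2
That exhausts the simple backdoor paths. Count: 4.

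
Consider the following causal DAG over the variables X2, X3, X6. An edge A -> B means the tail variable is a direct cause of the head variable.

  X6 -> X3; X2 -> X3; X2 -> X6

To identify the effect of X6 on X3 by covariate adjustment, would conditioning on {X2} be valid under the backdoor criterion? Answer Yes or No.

Yes

Backdoor paths from X6 to X3 (paths whose first edge points into X6):
  P1: X6 <- X2 -> X3
Condition 1 (no descendant of X6 in the set): holds — descendants of X6 are {X3}; none are in {X2}.
Condition 2 (every backdoor path blocked by {X2}):
  P1: blocked at fork node X2 ∈ conditioning set.
{X2} satisfies the backdoor criterion.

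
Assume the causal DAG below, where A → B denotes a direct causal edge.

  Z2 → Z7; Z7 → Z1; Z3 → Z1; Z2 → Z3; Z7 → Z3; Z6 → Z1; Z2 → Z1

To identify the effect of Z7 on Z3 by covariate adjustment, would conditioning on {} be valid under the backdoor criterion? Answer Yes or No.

Backdoor paths from Z7 to Z3 (paths whose first edge points into Z7):
  P1: Z7 <- Z2 -> Z3
  P2: Z7 <- Z2 -> Z1 <- Z3
Condition 1 (no descendant of Z7 in the set): holds — descendants of Z7 are {Z1, Z3}; none are in {}.
Condition 2 (every backdoor path blocked by {}):
  P1: open — no interior node is in the conditioning set.
  P2: blocked at collider Z1 (neither it nor any descendant is in the conditioning set).
{} does not satisfy the backdoor criterion.

No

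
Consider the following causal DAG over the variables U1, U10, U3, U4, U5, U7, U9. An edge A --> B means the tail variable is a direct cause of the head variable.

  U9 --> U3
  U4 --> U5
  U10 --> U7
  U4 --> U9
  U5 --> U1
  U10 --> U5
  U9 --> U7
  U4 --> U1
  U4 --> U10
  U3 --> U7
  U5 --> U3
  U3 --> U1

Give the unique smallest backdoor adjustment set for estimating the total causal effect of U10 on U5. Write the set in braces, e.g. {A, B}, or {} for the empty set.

Variables eligible for adjustment (non-descendants of U10, excluding U10 and U5): {U4, U9}.
Backdoor paths from U10 to U5:
  P1: U10 <- U4 -> U9 -> U3 <- U5
  P2: U10 <- U4 -> U9 -> U3 -> U1 <- U5
  P3: U10 <- U4 -> U9 -> U7 <- U3 <- U5
  P4: U10 <- U4 -> U9 -> U7 <- U3 -> U1 <- U5
  P5: U10 <- U4 -> U5
  P6: U10 <- U4 -> U1 <- U5
  P7: U10 <- U4 -> U1 <- U3 <- U5
The empty set is not sufficient: P5 (U10 <- U4 -> U5) has no collider blocking it and no conditioned non-collider, so it is open.
Try {U4}:
  P1: blocked at fork node U4 ∈ conditioning set.
  P2: blocked at fork node U4 ∈ conditioning set.
  P3: blocked at fork node U4 ∈ conditioning set.
  P4: blocked at fork node U4 ∈ conditioning set.
  P5: blocked at fork node U4 ∈ conditioning set.
  P6: blocked at fork node U4 ∈ conditioning set.
  P7: blocked at fork node U4 ∈ conditioning set.
{U4} contains no descendant of U10 and blocks every backdoor path.
No other singleton works — e.g. {U9} leaves P5 open — so {U4} is the unique smallest valid adjustment set.

{U4}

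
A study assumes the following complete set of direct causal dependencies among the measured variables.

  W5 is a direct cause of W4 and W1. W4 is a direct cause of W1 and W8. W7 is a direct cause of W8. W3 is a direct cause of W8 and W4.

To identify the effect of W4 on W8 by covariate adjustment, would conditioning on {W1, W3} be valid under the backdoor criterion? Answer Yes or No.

Backdoor paths from W4 to W8 (paths whose first edge points into W4):
  P1: W4 <- W3 -> W8
Condition 1 (no descendant of W4 in the set): FAILS — W1 is a descendant of W4.
Condition 2 (every backdoor path blocked by {W1, W3}):
  P1: blocked at fork node W3 ∈ conditioning set.
{W1, W3} does not satisfy the backdoor criterion.

No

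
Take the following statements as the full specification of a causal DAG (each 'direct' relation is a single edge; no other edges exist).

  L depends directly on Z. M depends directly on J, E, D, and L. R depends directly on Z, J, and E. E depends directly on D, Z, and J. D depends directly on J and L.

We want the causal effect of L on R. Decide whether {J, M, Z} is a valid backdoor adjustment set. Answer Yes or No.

Backdoor paths from L to R (paths whose first edge points into L):
  P1: L <- Z -> E <- J -> R
  P2: L <- Z -> E <- D <- J -> R
  P3: L <- Z -> E <- D -> M <- J -> R
  P4: L <- Z -> E -> R
  P5: L <- Z -> E -> M <- J -> R
  P6: L <- Z -> E -> M <- D <- J -> R
  P7: L <- Z -> R
Condition 1 (no descendant of L in the set): FAILS — M is a descendant of L.
Condition 2 (every backdoor path blocked by {J, M, Z}):
  P1: blocked at fork node Z ∈ conditioning set.
  P2: blocked at fork node Z ∈ conditioning set.
  P3: blocked at fork node Z ∈ conditioning set.
  P4: blocked at fork node Z ∈ conditioning set.
  P5: blocked at fork node Z ∈ conditioning set.
  P6: blocked at fork node Z ∈ conditioning set.
  P7: blocked at fork node Z ∈ conditioning set.
{J, M, Z} does not satisfy the backdoor criterion.

No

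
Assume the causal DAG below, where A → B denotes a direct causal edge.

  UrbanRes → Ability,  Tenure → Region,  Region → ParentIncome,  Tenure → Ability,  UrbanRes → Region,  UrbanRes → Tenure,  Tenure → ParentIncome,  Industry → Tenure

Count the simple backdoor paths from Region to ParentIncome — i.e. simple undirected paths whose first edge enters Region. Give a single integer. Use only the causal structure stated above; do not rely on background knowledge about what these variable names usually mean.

3

A backdoor path from Region to ParentIncome is any simple undirected path whose first edge points into Region (i.e. leaves Region via a parent).
Parents of Region: {Tenure, UrbanRes}.
Enumerating:
  P1: Region <- UrbanRes -> Tenure -> ParentIncome
  P2: Region <- UrbanRes -> Ability <- Tenure -> ParentIncome
  P3: Region <- Tenure -> ParentIncome
That exhausts the simple backdoor paths. Count: 3.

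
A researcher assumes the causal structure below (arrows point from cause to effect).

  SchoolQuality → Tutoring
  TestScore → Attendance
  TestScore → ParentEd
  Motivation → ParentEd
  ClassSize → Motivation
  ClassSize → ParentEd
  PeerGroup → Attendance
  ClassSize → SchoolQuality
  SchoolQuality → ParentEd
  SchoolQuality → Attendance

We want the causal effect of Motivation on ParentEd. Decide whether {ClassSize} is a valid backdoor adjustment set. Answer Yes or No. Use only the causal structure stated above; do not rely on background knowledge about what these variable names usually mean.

Yes

Backdoor paths from Motivation to ParentEd (paths whose first edge points into Motivation):
  P1: Motivation <- ClassSize -> SchoolQuality -> ParentEd
  P2: Motivation <- ClassSize -> SchoolQuality -> Attendance <- TestScore -> ParentEd
  P3: Motivation <- ClassSize -> ParentEd
Condition 1 (no descendant of Motivation in the set): holds — descendants of Motivation are {ParentEd}; none are in {ClassSize}.
Condition 2 (every backdoor path blocked by {ClassSize}):
  P1: blocked at fork node ClassSize ∈ conditioning set.
  P2: blocked at fork node ClassSize ∈ conditioning set.
  P3: blocked at fork node ClassSize ∈ conditioning set.
{ClassSize} satisfies the backdoor criterion.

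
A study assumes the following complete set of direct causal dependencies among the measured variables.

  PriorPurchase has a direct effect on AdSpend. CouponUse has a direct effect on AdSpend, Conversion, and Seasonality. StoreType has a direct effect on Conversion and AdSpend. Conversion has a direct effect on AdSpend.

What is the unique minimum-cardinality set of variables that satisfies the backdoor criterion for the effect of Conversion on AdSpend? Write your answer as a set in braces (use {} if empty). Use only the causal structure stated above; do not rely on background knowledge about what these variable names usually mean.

{CouponUse, StoreType}

Variables eligible for adjustment (non-descendants of Conversion, excluding Conversion and AdSpend): {CouponUse, PriorPurchase, Seasonality, StoreType}.
Backdoor paths from Conversion to AdSpend:
  P1: Conversion <- CouponUse -> AdSpend
  P2: Conversion <- StoreType -> AdSpend
The empty set is not sufficient: P1 (Conversion <- CouponUse -> AdSpend) has no collider blocking it and no conditioned non-collider, so it is open.
Try {CouponUse, StoreType}:
  P1: blocked at fork node CouponUse ∈ conditioning set.
  P2: blocked at fork node StoreType ∈ conditioning set.
{CouponUse, StoreType} contains no descendant of Conversion and blocks every backdoor path.
Every element of {CouponUse, StoreType} is needed (dropping CouponUse leaves P1 open; dropping StoreType leaves P2 open), so no proper subset is valid.
Among all size-2 subsets of the eligible variables, only {CouponUse, StoreType} blocks every backdoor path, so it is the unique smallest valid adjustment set.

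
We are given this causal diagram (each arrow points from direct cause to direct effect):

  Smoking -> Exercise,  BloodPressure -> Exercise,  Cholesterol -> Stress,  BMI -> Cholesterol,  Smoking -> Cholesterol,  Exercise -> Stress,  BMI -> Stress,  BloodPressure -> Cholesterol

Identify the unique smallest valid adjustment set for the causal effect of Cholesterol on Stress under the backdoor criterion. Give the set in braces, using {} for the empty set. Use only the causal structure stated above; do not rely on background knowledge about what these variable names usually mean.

Variables eligible for adjustment (non-descendants of Cholesterol, excluding Cholesterol and Stress): {BMI, BloodPressure, Exercise, Smoking}.
Backdoor paths from Cholesterol to Stress:
  P1: Cholesterol <- BloodPressure -> Exercise -> Stress
  P2: Cholesterol <- BMI -> Stress
  P3: Cholesterol <- Smoking -> Exercise -> Stress
The empty set is not sufficient: P1 (Cholesterol <- BloodPressure -> Exercise -> Stress) has no collider blocking it and no conditioned non-collider, so it is open.
Try {BMI, Exercise}:
  P1: blocked at chain node Exercise ∈ conditioning set.
  P2: blocked at fork node BMI ∈ conditioning set.
  P3: blocked at chain node Exercise ∈ conditioning set.
{BMI, Exercise} contains no descendant of Cholesterol and blocks every backdoor path.
Every element of {BMI, Exercise} is needed (dropping BMI leaves P2 open; dropping Exercise leaves P1 open), so no proper subset is valid.
Among all size-2 subsets of the eligible variables, only {BMI, Exercise} blocks every backdoor path, so it is the unique smallest valid adjustment set.

{BMI, Exercise}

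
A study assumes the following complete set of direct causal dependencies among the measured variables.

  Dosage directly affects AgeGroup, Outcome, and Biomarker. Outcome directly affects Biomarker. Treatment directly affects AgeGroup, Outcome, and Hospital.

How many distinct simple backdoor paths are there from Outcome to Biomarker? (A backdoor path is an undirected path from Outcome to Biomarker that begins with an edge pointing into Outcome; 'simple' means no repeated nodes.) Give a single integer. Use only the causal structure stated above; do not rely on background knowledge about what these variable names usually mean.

A backdoor path from Outcome to Biomarker is any simple undirected path whose first edge points into Outcome (i.e. leaves Outcome via a parent).
Parents of Outcome: {Dosage, Treatment}.
Enumerating:
  P1: Outcome <- Dosage -> Biomarker
  P2: Outcome <- Treatment -> AgeGroup <- Dosage -> Biomarker
That exhausts the simple backdoor paths. Count: 2.

2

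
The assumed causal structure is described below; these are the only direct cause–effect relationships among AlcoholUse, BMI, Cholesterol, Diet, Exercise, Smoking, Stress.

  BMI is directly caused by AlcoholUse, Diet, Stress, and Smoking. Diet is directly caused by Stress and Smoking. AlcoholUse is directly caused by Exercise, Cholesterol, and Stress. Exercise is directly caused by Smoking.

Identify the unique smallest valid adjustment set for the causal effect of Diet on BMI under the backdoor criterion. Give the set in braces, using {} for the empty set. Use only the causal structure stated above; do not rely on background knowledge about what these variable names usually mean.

{Smoking, Stress}

Variables eligible for adjustment (non-descendants of Diet, excluding Diet and BMI): {AlcoholUse, Cholesterol, Exercise, Smoking, Stress}.
Backdoor paths from Diet to BMI:
  P1: Diet <- Stress -> AlcoholUse <- Exercise <- Smoking -> BMI
  P2: Diet <- Stress -> AlcoholUse -> BMI
  P3: Diet <- Stress -> BMI
  P4: Diet <- Smoking -> Exercise -> AlcoholUse <- Stress -> BMI
  P5: Diet <- Smoking -> Exercise -> AlcoholUse -> BMI
  P6: Diet <- Smoking -> BMI
The empty set is not sufficient: P2 (Diet <- Stress -> AlcoholUse -> BMI) has no collider blocking it and no conditioned non-collider, so it is open.
Try {Smoking, Stress}:
  P1: blocked at fork node Stress ∈ conditioning set.
  P2: blocked at fork node Stress ∈ conditioning set.
  P3: blocked at fork node Stress ∈ conditioning set.
  P4: blocked at fork node Smoking ∈ conditioning set.
  P5: blocked at fork node Smoking ∈ conditioning set.
  P6: blocked at fork node Smoking ∈ conditioning set.
{Smoking, Stress} contains no descendant of Diet and blocks every backdoor path.
Every element of {Smoking, Stress} is needed (dropping Smoking leaves P5 open; dropping Stress leaves P2 open), so no proper subset is valid.
Among all size-2 subsets of the eligible variables, only {Smoking, Stress} blocks every backdoor path, so it is the unique smallest valid adjustment set.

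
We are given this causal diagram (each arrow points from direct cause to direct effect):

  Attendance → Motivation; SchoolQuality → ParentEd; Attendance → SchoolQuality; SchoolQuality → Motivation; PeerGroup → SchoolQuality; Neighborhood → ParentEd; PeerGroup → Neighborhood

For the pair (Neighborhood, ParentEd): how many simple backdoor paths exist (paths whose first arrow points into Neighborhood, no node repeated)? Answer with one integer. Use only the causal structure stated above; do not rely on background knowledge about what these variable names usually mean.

1

A backdoor path from Neighborhood to ParentEd is any simple undirected path whose first edge points into Neighborhood (i.e. leaves Neighborhood via a parent).
Parents of Neighborhood: {PeerGroup}.
Enumerating:
  P1: Neighborhood <- PeerGroup -> SchoolQuality -> ParentEd
That exhausts the simple backdoor paths. Count: 1.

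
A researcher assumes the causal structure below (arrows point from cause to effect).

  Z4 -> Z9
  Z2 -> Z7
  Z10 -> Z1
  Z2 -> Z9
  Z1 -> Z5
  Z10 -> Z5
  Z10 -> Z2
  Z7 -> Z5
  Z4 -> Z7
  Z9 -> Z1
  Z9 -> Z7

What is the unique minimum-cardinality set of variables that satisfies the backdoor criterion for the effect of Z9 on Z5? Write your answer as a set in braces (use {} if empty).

Variables eligible for adjustment (non-descendants of Z9, excluding Z9 and Z5): {Z10, Z2, Z4}.
Backdoor paths from Z9 to Z5:
  P1: Z9 <- Z4 -> Z7 <- Z2 <- Z10 -> Z1 -> Z5
  P2: Z9 <- Z4 -> Z7 <- Z2 <- Z10 -> Z5
  P3: Z9 <- Z4 -> Z7 -> Z5
  P4: Z9 <- Z2 <- Z10 -> Z1 -> Z5
  P5: Z9 <- Z2 <- Z10 -> Z5
  P6: Z9 <- Z2 -> Z7 -> Z5
The empty set is not sufficient: P3 (Z9 <- Z4 -> Z7 -> Z5) has no collider blocking it and no conditioned non-collider, so it is open.
Try {Z2, Z4}:
  P1: blocked at fork node Z4 ∈ conditioning set.
  P2: blocked at fork node Z4 ∈ conditioning set.
  P3: blocked at fork node Z4 ∈ conditioning set.
  P4: blocked at chain node Z2 ∈ conditioning set.
  P5: blocked at chain node Z2 ∈ conditioning set.
  P6: blocked at fork node Z2 ∈ conditioning set.
{Z2, Z4} contains no descendant of Z9 and blocks every backdoor path.
Every element of {Z2, Z4} is needed (dropping Z2 leaves P4 open; dropping Z4 leaves P3 open), so no proper subset is valid.
Among all size-2 subsets of the eligible variables, only {Z2, Z4} blocks every backdoor path, so it is the unique smallest valid adjustment set.

{Z2, Z4}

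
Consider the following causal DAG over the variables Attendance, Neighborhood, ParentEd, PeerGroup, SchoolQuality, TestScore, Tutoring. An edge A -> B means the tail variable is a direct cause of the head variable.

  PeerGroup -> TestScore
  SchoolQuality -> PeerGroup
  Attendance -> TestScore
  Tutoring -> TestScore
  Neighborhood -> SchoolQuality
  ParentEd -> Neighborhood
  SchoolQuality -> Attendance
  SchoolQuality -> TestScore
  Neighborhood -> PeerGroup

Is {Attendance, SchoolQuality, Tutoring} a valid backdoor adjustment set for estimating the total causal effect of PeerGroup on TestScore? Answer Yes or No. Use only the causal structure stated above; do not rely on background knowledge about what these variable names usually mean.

Backdoor paths from PeerGroup to TestScore (paths whose first edge points into PeerGroup):
  P1: PeerGroup <- Neighborhood -> SchoolQuality -> Attendance -> TestScore
  P2: PeerGroup <- Neighborhood -> SchoolQuality -> TestScore
  P3: PeerGroup <- SchoolQuality -> Attendance -> TestScore
  P4: PeerGroup <- SchoolQuality -> TestScore
Condition 1 (no descendant of PeerGroup in the set): holds — descendants of PeerGroup are {TestScore}; none are in {Attendance, SchoolQuality, Tutoring}.
Condition 2 (every backdoor path blocked by {Attendance, SchoolQuality, Tutoring}):
  P1: blocked at chain node SchoolQuality ∈ conditioning set.
  P2: blocked at chain node SchoolQuality ∈ conditioning set.
  P3: blocked at fork node SchoolQuality ∈ conditioning set.
  P4: blocked at fork node SchoolQuality ∈ conditioning set.
{Attendance, SchoolQuality, Tutoring} satisfies the backdoor criterion.

Yes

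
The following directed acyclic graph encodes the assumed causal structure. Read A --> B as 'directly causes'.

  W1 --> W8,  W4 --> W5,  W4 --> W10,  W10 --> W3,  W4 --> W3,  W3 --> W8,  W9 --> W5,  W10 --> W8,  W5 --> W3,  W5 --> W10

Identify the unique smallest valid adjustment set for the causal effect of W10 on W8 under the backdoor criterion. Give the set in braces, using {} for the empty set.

{W4, W5}

Variables eligible for adjustment (non-descendants of W10, excluding W10 and W8): {W1, W4, W5, W9}.
Backdoor paths from W10 to W8:
  P1: W10 <- W4 -> W5 -> W3 -> W8
  P2: W10 <- W4 -> W3 -> W8
  P3: W10 <- W5 <- W4 -> W3 -> W8
  P4: W10 <- W5 -> W3 -> W8
The empty set is not sufficient: P1 (W10 <- W4 -> W5 -> W3 -> W8) has no collider blocking it and no conditioned non-collider, so it is open.
Try {W4, W5}:
  P1: blocked at fork node W4 ∈ conditioning set.
  P2: blocked at fork node W4 ∈ conditioning set.
  P3: blocked at chain node W5 ∈ conditioning set.
  P4: blocked at fork node W5 ∈ conditioning set.
{W4, W5} contains no descendant of W10 and blocks every backdoor path.
Every element of {W4, W5} is needed (dropping W4 leaves P2 open; dropping W5 leaves P4 open), so no proper subset is valid.
Among all size-2 subsets of the eligible variables, only {W4, W5} blocks every backdoor path, so it is the unique smallest valid adjustment set.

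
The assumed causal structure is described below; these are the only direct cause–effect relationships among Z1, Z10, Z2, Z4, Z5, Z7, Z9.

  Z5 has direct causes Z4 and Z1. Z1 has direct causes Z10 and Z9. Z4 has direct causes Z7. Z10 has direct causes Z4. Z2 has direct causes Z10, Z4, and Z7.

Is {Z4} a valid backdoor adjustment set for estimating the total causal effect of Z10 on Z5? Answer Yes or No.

Backdoor paths from Z10 to Z5 (paths whose first edge points into Z10):
  P1: Z10 <- Z4 -> Z5
Condition 1 (no descendant of Z10 in the set): holds — descendants of Z10 are {Z1, Z2, Z5}; none are in {Z4}.
Condition 2 (every backdoor path blocked by {Z4}):
  P1: blocked at fork node Z4 ∈ conditioning set.
{Z4} satisfies the backdoor criterion.

Yes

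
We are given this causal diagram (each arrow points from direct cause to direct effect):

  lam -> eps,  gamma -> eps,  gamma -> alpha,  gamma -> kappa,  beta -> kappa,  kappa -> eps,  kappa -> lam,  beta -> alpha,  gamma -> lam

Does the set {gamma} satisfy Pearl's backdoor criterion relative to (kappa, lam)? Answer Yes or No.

Backdoor paths from kappa to lam (paths whose first edge points into kappa):
  P1: kappa <- gamma -> lam
  P2: kappa <- gamma -> eps <- lam
  P3: kappa <- beta -> alpha <- gamma -> lam
  P4: kappa <- beta -> alpha <- gamma -> eps <- lam
Condition 1 (no descendant of kappa in the set): holds — descendants of kappa are {eps, lam}; none are in {gamma}.
Condition 2 (every backdoor path blocked by {gamma}):
  P1: blocked at fork node gamma ∈ conditioning set.
  P2: blocked at fork node gamma ∈ conditioning set.
  P3: blocked at collider alpha (neither it nor any descendant is in the conditioning set).
  P4: blocked at collider alpha (neither it nor any descendant is in the conditioning set).
{gamma} satisfies the backdoor criterion.

Yes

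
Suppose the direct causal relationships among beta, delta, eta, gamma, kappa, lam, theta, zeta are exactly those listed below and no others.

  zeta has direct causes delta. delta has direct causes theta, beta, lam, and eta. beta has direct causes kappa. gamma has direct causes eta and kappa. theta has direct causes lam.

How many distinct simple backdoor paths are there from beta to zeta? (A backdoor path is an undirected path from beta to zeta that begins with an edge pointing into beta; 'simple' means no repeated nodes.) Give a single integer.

1

A backdoor path from beta to zeta is any simple undirected path whose first edge points into beta (i.e. leaves beta via a parent).
Parents of beta: {kappa}.
Enumerating:
  P1: beta <- kappa -> gamma <- eta -> delta -> zeta
That exhausts the simple backdoor paths. Count: 1.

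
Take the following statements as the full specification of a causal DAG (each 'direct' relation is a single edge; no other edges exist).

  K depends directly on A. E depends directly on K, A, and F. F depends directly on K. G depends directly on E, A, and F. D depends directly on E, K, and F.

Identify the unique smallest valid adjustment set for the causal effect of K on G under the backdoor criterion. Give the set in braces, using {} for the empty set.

Variables eligible for adjustment (non-descendants of K, excluding K and G): {A}.
Backdoor paths from K to G:
  P1: K <- A -> E <- F -> G
  P2: K <- A -> E -> D <- F -> G
  P3: K <- A -> E -> G
  P4: K <- A -> G
The empty set is not sufficient: P3 (K <- A -> E -> G) has no collider blocking it and no conditioned non-collider, so it is open.
Try {A}:
  P1: blocked at fork node A ∈ conditioning set.
  P2: blocked at fork node A ∈ conditioning set.
  P3: blocked at fork node A ∈ conditioning set.
  P4: blocked at fork node A ∈ conditioning set.
{A} contains no descendant of K and blocks every backdoor path.
{A} is the unique smallest valid adjustment set.

{A}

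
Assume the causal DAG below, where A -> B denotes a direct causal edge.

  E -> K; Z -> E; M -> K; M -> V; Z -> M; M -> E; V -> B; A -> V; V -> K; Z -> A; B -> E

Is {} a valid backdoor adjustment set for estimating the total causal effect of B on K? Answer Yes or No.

No

Backdoor paths from B to K (paths whose first edge points into B):
  P1: B <- V <- A <- Z -> M -> E -> K
  P2: B <- V <- A <- Z -> M -> K
  P3: B <- V <- A <- Z -> E <- M -> K
  P4: B <- V <- A <- Z -> E -> K
  P5: B <- V <- M <- Z -> E -> K
  P6: B <- V <- M -> E -> K
  P7: B <- V <- M -> K
  P8: B <- V -> K
Condition 1 (no descendant of B in the set): holds — descendants of B are {E, K}; none are in {}.
Condition 2 (every backdoor path blocked by {}):
  P1: open — no interior node is in the conditioning set.
  P2: open — no interior node is in the conditioning set.
  P3: blocked at collider E (neither it nor any descendant is in the conditioning set).
  P4: open — no interior node is in the conditioning set.
  P5: open — no interior node is in the conditioning set.
  P6: open — no interior node is in the conditioning set.
  P7: open — no interior node is in the conditioning set.
  P8: open — no interior node is in the conditioning set.
{} does not satisfy the backdoor criterion.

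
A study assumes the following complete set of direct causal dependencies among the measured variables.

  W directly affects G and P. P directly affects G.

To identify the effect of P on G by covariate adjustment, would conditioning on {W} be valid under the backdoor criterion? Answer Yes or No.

Yes

Backdoor paths from P to G (paths whose first edge points into P):
  P1: P <- W -> G
Condition 1 (no descendant of P in the set): holds — descendants of P are {G}; none are in {W}.
Condition 2 (every backdoor path blocked by {W}):
  P1: blocked at fork node W ∈ conditioning set.
{W} satisfies the backdoor criterion.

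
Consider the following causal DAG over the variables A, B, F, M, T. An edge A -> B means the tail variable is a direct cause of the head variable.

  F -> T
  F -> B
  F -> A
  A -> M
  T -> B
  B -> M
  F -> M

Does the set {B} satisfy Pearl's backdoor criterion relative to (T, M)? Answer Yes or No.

Backdoor paths from T to M (paths whose first edge points into T):
  P1: T <- F -> B -> M
  P2: T <- F -> A -> M
  P3: T <- F -> M
Condition 1 (no descendant of T in the set): FAILS — B is a descendant of T.
Condition 2 (every backdoor path blocked by {B}):
  P1: blocked at chain node B ∈ conditioning set.
  P2: open — no interior node is in the conditioning set.
  P3: open — no interior node is in the conditioning set.
{B} does not satisfy the backdoor criterion.

No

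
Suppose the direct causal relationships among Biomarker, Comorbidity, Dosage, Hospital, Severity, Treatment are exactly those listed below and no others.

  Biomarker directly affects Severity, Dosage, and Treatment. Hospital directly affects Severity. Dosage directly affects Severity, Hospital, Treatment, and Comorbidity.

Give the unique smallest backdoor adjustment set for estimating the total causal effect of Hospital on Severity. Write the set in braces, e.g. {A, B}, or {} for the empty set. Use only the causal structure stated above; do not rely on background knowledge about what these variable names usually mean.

{Dosage}

Variables eligible for adjustment (non-descendants of Hospital, excluding Hospital and Severity): {Biomarker, Comorbidity, Dosage, Treatment}.
Backdoor paths from Hospital to Severity:
  P1: Hospital <- Dosage <- Biomarker -> Severity
  P2: Hospital <- Dosage -> Severity
  P3: Hospital <- Dosage -> Treatment <- Biomarker -> Severity
The empty set is not sufficient: P1 (Hospital <- Dosage <- Biomarker -> Severity) has no collider blocking it and no conditioned non-collider, so it is open.
Try {Dosage}:
  P1: blocked at chain node Dosage ∈ conditioning set.
  P2: blocked at fork node Dosage ∈ conditioning set.
  P3: blocked at fork node Dosage ∈ conditioning set.
{Dosage} contains no descendant of Hospital and blocks every backdoor path.
No other singleton works — e.g. {Biomarker} leaves P2 open — so {Dosage} is the unique smallest valid adjustment set.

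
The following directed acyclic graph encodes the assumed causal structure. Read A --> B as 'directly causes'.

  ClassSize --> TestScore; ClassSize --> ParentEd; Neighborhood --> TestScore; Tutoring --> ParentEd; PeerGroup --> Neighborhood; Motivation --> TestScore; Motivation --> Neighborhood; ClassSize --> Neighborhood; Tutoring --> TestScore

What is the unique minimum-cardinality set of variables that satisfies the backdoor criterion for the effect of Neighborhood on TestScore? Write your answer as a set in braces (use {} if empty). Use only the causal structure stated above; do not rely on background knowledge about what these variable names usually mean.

Variables eligible for adjustment (non-descendants of Neighborhood, excluding Neighborhood and TestScore): {ClassSize, Motivation, ParentEd, PeerGroup, Tutoring}.
Backdoor paths from Neighborhood to TestScore:
  P1: Neighborhood <- Motivation -> TestScore
  P2: Neighborhood <- ClassSize -> ParentEd <- Tutoring -> TestScore
  P3: Neighborhood <- ClassSize -> TestScore
The empty set is not sufficient: P1 (Neighborhood <- Motivation -> TestScore) has no collider blocking it and no conditioned non-collider, so it is open.
Try {ClassSize, Motivation}:
  P1: blocked at fork node Motivation ∈ conditioning set.
  P2: blocked at fork node ClassSize ∈ conditioning set.
  P3: blocked at fork node ClassSize ∈ conditioning set.
{ClassSize, Motivation} contains no descendant of Neighborhood and blocks every backdoor path.
Every element of {ClassSize, Motivation} is needed (dropping ClassSize leaves P3 open; dropping Motivation leaves P1 open), so no proper subset is valid.
Among all size-2 subsets of the eligible variables, only {ClassSize, Motivation} blocks every backdoor path, so it is the unique smallest valid adjustment set.

{ClassSize, Motivation}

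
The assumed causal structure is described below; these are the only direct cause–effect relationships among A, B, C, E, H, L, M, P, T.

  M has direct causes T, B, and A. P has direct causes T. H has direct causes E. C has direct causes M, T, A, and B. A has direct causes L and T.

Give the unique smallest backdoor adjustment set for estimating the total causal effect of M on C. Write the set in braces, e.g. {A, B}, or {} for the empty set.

{A, B, T}

Variables eligible for adjustment (non-descendants of M, excluding M and C): {A, B, E, H, L, P, T}.
Backdoor paths from M to C:
  P1: M <- T -> A -> C
  P2: M <- T -> C
  P3: M <- A <- T -> C
  P4: M <- A -> C
  P5: M <- B -> C
The empty set is not sufficient: P1 (M <- T -> A -> C) has no collider blocking it and no conditioned non-collider, so it is open.
Try {A, B, T}:
  P1: blocked at fork node T ∈ conditioning set.
  P2: blocked at fork node T ∈ conditioning set.
  P3: blocked at chain node A ∈ conditioning set.
  P4: blocked at fork node A ∈ conditioning set.
  P5: blocked at fork node B ∈ conditioning set.
{A, B, T} contains no descendant of M and blocks every backdoor path.
Every element of {A, B, T} is needed (dropping A leaves P4 open; dropping B leaves P5 open; dropping T leaves P2 open), so no proper subset is valid.
Among all size-3 subsets of the eligible variables, only {A, B, T} blocks every backdoor path, so it is the unique smallest valid adjustment set.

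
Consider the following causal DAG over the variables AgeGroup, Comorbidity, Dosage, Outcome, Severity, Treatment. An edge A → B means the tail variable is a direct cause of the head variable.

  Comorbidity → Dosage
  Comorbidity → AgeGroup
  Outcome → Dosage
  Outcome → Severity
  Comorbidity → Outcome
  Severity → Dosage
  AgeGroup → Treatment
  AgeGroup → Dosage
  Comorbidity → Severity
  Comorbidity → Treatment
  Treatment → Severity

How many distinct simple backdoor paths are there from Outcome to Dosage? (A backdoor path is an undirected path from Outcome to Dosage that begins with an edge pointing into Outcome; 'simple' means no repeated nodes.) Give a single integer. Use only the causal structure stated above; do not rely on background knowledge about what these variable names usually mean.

7

A backdoor path from Outcome to Dosage is any simple undirected path whose first edge points into Outcome (i.e. leaves Outcome via a parent).
Parents of Outcome: {Comorbidity}.
Enumerating:
  P1: Outcome <- Comorbidity -> AgeGroup -> Treatment -> Severity -> Dosage
  P2: Outcome <- Comorbidity -> AgeGroup -> Dosage
  P3: Outcome <- Comorbidity -> Treatment <- AgeGroup -> Dosage
  P4: Outcome <- Comorbidity -> Treatment -> Severity -> Dosage
  P5: Outcome <- Comorbidity -> Severity <- Treatment <- AgeGroup -> Dosage
  P6: Outcome <- Comorbidity -> Severity -> Dosage
  P7: Outcome <- Comorbidity -> Dosage
That exhausts the simple backdoor paths. Count: 7.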